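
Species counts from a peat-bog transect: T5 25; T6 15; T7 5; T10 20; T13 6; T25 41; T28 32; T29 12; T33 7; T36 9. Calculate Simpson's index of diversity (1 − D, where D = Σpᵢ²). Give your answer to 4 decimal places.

0.8550

Total N = 25+15+5+20+6+41+32+12+7+9 = 172, so the proportions are 0.145349, 0.087209, 0.02907, 0.116279, 0.034884, 0.238372, 0.186047, 0.069767, 0.040698, 0.052326 (working shown to 6 dp, full precision carried).
D = 0.145349² + 0.087209² + 0.02907² + 0.116279² + 0.034884² + 0.238372² + 0.186047² + 0.069767² + 0.040698² + 0.052326² = 0.021126 + 0.007605 + 0.000845 + 0.013521 + 0.001217 + 0.056821 + 0.034613 + 0.004867 + 0.001656 + 0.002738 = 0.145011.
So 1 − D = 0.854989, i.e. 0.8550 to 4 decimal places.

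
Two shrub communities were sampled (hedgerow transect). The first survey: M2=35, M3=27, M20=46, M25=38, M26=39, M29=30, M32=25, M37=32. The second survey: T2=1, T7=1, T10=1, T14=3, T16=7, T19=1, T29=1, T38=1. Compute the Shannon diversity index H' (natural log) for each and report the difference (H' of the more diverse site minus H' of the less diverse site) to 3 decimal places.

0.346

The first survey: N=272, proportions 0.12868, 0.09926, 0.16912, 0.13971, 0.14338, 0.11029, 0.09191, 0.11765, giving H' = 2.06146 (working shown to 5 dp, full precision carried).
The second survey: N=16, proportions 0.0625, 0.0625, 0.0625, 0.1875, 0.4375, 0.0625, 0.0625, 0.0625, giving H' = 1.71526.
Difference = |2.06146 − 1.71526| = 0.34620, i.e. 0.346 to 3 decimal places.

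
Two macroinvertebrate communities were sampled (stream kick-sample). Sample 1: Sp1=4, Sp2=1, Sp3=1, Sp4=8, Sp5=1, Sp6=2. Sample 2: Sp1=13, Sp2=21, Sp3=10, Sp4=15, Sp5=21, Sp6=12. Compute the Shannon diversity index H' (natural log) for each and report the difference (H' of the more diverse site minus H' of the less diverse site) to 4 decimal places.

0.3066

Sample 1: N=17, proportions 0.235294, 0.058824, 0.058824, 0.470588, 0.058824, 0.117647, giving H' = 1.446919 (working shown to 6 dp, full precision carried).
Sample 2: N=92, proportions 0.141304, 0.228261, 0.108696, 0.163043, 0.228261, 0.130435, giving H' = 1.753530.
Difference = |1.446919 − 1.753530| = 0.306611, i.e. 0.3066 to 4 decimal places.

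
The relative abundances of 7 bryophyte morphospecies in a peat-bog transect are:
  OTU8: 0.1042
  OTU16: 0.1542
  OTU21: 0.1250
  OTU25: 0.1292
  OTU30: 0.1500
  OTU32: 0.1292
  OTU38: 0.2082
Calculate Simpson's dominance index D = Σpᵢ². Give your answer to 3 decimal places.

0.149

D = 0.1042² + 0.1542² + 0.125² + 0.1292² + 0.15² + 0.1292² + 0.2082² = 0.01086 + 0.02378 + 0.01562 + 0.01669 + 0.02250 + 0.01669 + 0.04335 = 0.14949 (working shown to 5 dp, full precision carried).
To 3 decimal places, D = 0.149.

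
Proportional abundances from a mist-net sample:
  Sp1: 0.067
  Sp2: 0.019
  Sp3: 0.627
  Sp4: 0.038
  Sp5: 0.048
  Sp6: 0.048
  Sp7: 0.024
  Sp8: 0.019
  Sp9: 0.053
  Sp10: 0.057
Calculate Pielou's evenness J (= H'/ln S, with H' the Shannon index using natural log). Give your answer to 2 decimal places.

H' = −Σ pᵢ ln pᵢ = −((-0.1811) + (-0.0753) + (-0.2927) + (-0.1243) + (-0.1458) + (-0.1458) + (-0.0895) + (-0.0753) + (-0.1557) + (-0.1633)) = 1.4487 (working shown to 4 dp, full precision carried).
With S = 10 species, ln S = 2.3026, so J = 1.4487/2.3026 = 0.6291, i.e. 0.63 to 2 decimal places.

0.63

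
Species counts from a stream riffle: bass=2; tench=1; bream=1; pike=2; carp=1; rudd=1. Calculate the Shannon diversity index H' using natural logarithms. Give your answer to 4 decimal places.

Total N = 2+1+1+2+1+1 = 8, so the proportions are 0.25, 0.125, 0.125, 0.25, 0.125, 0.125 (working shown to 6 dp, full precision carried).
Each pᵢ ln pᵢ term: 0.25×(-1.386294)=-0.346574, 0.125×(-2.079442)=-0.259930, 0.125×(-2.079442)=-0.259930, 0.25×(-1.386294)=-0.346574, 0.125×(-2.079442)=-0.259930, 0.125×(-2.079442)=-0.259930.
Sum = -1.732868, so H' = 1.7329.

1.7329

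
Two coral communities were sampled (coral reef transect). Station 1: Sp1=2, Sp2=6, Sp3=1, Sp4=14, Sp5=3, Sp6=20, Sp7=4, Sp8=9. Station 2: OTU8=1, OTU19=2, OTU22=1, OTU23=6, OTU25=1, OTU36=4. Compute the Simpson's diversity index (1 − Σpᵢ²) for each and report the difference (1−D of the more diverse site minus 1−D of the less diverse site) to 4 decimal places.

Station 1: N=59, proportions 0.033898, 0.101695, 0.016949, 0.237288, 0.050847, 0.338983, 0.067797, 0.152542, giving 1−D = 0.786556 (working shown to 6 dp, full precision carried).
Station 2: N=15, proportions 0.066667, 0.133333, 0.066667, 0.4, 0.066667, 0.266667, giving 1−D = 0.737778.
Difference = |0.786556 − 0.737778| = 0.048778, i.e. 0.0488 to 4 decimal places.

0.0488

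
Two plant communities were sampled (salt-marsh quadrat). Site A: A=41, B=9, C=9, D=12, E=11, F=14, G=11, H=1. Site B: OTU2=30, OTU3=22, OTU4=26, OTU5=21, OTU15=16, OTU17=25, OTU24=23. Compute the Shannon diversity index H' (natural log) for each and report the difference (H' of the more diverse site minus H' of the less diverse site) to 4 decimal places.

0.1309

Site A: N=108, proportions 0.37963, 0.083333, 0.083333, 0.111111, 0.101852, 0.12963, 0.101852, 0.009259, giving H' = 1.799484 (working shown to 6 dp, full precision carried).
Site B: N=163, proportions 0.184049, 0.134969, 0.159509, 0.128834, 0.09816, 0.153374, 0.141104, giving H' = 1.930351.
Difference = |1.799484 − 1.930351| = 0.130867, i.e. 0.1309 to 4 decimal places.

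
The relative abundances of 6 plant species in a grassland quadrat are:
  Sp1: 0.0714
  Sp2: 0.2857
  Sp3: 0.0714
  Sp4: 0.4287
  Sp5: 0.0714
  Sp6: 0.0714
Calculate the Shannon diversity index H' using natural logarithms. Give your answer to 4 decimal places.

Each pᵢ ln pᵢ term (working shown to 6 dp, full precision carried): 0.0714×(-2.639457)=-0.188457, 0.2857×(-1.252813)=-0.357929, 0.0714×(-2.639457)=-0.188457, 0.4287×(-0.846998)=-0.363108, 0.0714×(-2.639457)=-0.188457, 0.0714×(-2.639457)=-0.188457.
Sum = -1.474866, so H' = 1.4749.

1.4749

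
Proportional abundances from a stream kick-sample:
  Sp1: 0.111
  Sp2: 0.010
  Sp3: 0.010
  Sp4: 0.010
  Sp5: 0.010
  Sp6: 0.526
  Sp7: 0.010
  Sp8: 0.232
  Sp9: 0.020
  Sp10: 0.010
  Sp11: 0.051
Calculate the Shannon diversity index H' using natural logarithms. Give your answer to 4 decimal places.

Each pᵢ ln pᵢ term (working shown to 6 dp, full precision carried): 0.111×(-2.198225)=-0.244003, 0.01×(-4.605170)=-0.046052, 0.01×(-4.605170)=-0.046052, 0.01×(-4.605170)=-0.046052, 0.01×(-4.605170)=-0.046052, 0.526×(-0.642454)=-0.337931, 0.01×(-4.605170)=-0.046052, 0.232×(-1.461018)=-0.338956, 0.02×(-3.912023)=-0.078240, 0.01×(-4.605170)=-0.046052, 0.051×(-2.975930)=-0.151772.
Sum = -1.427213, so H' = 1.4272.

1.4272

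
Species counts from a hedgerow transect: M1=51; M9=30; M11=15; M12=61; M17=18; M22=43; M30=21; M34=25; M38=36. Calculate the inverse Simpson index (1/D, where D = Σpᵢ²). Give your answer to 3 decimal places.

Total N = 51+30+15+61+18+43+21+25+36 = 300, so the proportions are 0.17, 0.1, 0.05, 0.2033333, 0.06, 0.1433333, 0.07, 0.0833333, 0.12 (working shown to 7 dp, full precision carried).
D = 0.17² + 0.1² + 0.05² + 0.2033333² + 0.06² + 0.1433333² + 0.07² + 0.0833333² + 0.12² = 0.0289000 + 0.0100000 + 0.0025000 + 0.0413444 + 0.0036000 + 0.0205444 + 0.0049000 + 0.0069444 + 0.0144000 = 0.1331333.
So 1/D = 7.51127, i.e. 7.511 to 3 decimal places.

7.511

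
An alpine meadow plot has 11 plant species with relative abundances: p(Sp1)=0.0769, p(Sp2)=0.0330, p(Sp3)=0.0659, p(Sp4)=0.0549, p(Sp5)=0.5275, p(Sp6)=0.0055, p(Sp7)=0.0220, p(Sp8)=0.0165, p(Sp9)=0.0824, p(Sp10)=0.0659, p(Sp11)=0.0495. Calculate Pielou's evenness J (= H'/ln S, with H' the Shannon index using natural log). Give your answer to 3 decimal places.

H' = −Σ pᵢ ln pᵢ = −((-0.19727) + (-0.11257) + (-0.17922) + (-0.15933) + (-0.33739) + (-0.02862) + (-0.08397) + (-0.06772) + (-0.20568) + (-0.17922) + (-0.14879)) = 1.69979 (working shown to 5 dp, full precision carried).
With S = 11 species, ln S = 2.39790, so J = 1.69979/2.39790 = 0.70887, i.e. 0.709 to 3 decimal places.

0.709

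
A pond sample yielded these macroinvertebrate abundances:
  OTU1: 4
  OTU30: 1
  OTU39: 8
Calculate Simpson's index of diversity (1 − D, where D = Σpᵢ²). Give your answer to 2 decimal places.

Total N = 4+1+8 = 13, so the proportions are 0.3077, 0.0769, 0.6154 (working shown to 4 dp, full precision carried).
D = 0.3077² + 0.0769² + 0.6154² = 0.0947 + 0.0059 + 0.3787 = 0.4793.
So 1 − D = 0.5207, i.e. 0.52 to 2 decimal places.

0.52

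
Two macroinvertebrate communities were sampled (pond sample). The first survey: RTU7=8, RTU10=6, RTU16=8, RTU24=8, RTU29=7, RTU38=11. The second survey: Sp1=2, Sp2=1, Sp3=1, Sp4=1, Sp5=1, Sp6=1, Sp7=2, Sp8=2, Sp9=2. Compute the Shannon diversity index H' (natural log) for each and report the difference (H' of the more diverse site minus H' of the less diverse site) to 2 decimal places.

0.36

The first survey: N=48, proportions 0.1667, 0.125, 0.1667, 0.1667, 0.1458, 0.2292, giving H' = 1.7742 (working shown to 4 dp, full precision carried).
The second survey: N=13, proportions 0.1538, 0.0769, 0.0769, 0.0769, 0.0769, 0.0769, 0.1538, 0.1538, 0.1538, giving H' = 2.1384.
Difference = |1.7742 − 2.1384| = 0.3642, i.e. 0.36 to 2 decimal places.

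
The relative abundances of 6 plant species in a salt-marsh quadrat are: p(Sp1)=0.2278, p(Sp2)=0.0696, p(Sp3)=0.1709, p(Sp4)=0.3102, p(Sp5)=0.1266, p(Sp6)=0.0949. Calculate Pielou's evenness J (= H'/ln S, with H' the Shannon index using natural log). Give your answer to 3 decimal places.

H' = −Σ pᵢ ln pᵢ = −((-0.33698) + (-0.18548) + (-0.30193) + (-0.36310) + (-0.26165) + (-0.22348)) = 1.67262 (working shown to 5 dp, full precision carried).
With S = 6 species, ln S = 1.79176, so J = 1.67262/1.79176 = 0.93351, i.e. 0.934 to 3 decimal places.

0.934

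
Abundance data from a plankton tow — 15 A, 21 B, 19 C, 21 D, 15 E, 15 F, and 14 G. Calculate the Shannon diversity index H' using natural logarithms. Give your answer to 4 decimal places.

1.9323

Total N = 15+21+19+21+15+15+14 = 120, so the proportions are 0.125, 0.175, 0.158333, 0.175, 0.125, 0.125, 0.116667 (working shown to 6 dp, full precision carried).
Each pᵢ ln pᵢ term: 0.125×(-2.079442)=-0.259930, 0.175×(-1.742969)=-0.305020, 0.158333×(-1.843053)=-0.291817, 0.175×(-1.742969)=-0.305020, 0.125×(-2.079442)=-0.259930, 0.125×(-2.079442)=-0.259930, 0.116667×(-2.148434)=-0.250651.
Sum = -1.932297, so H' = 1.9323.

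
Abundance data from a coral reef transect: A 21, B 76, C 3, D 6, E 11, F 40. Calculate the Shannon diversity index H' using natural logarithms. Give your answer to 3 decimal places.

Total N = 21+76+3+6+11+40 = 157, so the proportions are 0.13376, 0.48408, 0.01911, 0.03822, 0.07006, 0.25478 (working shown to 5 dp, full precision carried).
Each pᵢ ln pᵢ term: 0.13376×(-2.01172)=-0.26908, 0.48408×(-0.72551)=-0.35120, 0.01911×(-3.95763)=-0.07562, 0.03822×(-3.26449)=-0.12476, 0.07006×(-2.65835)=-0.18625, 0.25478×(-1.36737)=-0.34837.
Sum = -1.35530, so H' = 1.355.

1.355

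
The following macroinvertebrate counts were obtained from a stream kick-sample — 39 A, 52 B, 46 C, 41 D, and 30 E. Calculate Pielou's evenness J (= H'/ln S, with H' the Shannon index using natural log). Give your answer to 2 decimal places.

Total N = 39+52+46+41+30 = 208, so the proportions are 0.1875, 0.25, 0.2212, 0.1971, 0.1442 (working shown to 4 dp, full precision carried).
H' = −Σ pᵢ ln pᵢ = −((-0.3139) + (-0.3466) + (-0.3337) + (-0.3201) + (-0.2793)) = 1.5935.
With S = 5 species, ln S = 1.6094, so J = 1.5935/1.6094 = 0.9901, i.e. 0.99 to 2 decimal places.

0.99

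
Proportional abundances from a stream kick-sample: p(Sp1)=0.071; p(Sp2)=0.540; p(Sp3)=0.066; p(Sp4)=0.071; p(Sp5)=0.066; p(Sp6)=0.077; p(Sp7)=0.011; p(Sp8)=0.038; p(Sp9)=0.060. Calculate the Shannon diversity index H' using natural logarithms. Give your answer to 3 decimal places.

1.607

Each pᵢ ln pᵢ term (working shown to 5 dp, full precision carried): 0.071×(-2.64508)=-0.18780, 0.54×(-0.61619)=-0.33274, 0.066×(-2.71810)=-0.17939, 0.071×(-2.64508)=-0.18780, 0.066×(-2.71810)=-0.17939, 0.077×(-2.56395)=-0.19742, 0.011×(-4.50986)=-0.04961, 0.038×(-3.27017)=-0.12427, 0.06×(-2.81341)=-0.16880.
Sum = -1.60723, so H' = 1.607.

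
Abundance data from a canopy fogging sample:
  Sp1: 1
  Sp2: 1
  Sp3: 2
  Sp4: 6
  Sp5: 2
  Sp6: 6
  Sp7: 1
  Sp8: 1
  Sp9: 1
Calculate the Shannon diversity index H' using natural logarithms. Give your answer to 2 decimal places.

1.89

Total N = 1+1+2+6+2+6+1+1+1 = 21, so the proportions are 0.0476, 0.0476, 0.0952, 0.2857, 0.0952, 0.2857, 0.0476, 0.0476, 0.0476 (working shown to 4 dp, full precision carried).
Each pᵢ ln pᵢ term: 0.0476×(-3.0445)=-0.1450, 0.0476×(-3.0445)=-0.1450, 0.0952×(-2.3514)=-0.2239, 0.2857×(-1.2528)=-0.3579, 0.0952×(-2.3514)=-0.2239, 0.2857×(-1.2528)=-0.3579, 0.0476×(-3.0445)=-0.1450, 0.0476×(-3.0445)=-0.1450, 0.0476×(-3.0445)=-0.1450.
Sum = -1.8886, so H' = 1.89.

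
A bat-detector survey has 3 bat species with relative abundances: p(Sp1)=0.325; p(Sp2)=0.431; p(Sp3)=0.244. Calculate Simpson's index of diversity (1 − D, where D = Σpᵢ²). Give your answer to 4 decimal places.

0.6491

D = 0.325² + 0.431² + 0.244² = 0.105625 + 0.185761 + 0.059536 = 0.350922 (working shown to 6 dp, full precision carried).
So 1 − D = 0.649078, i.e. 0.6491 to 4 decimal places.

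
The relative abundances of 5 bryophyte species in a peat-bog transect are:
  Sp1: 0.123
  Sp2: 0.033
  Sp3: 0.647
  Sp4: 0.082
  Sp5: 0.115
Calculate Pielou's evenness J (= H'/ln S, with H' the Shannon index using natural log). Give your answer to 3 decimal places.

0.687

H' = −Σ pᵢ ln pᵢ = −((-0.25776) + (-0.11257) + (-0.28171) + (-0.20508) + (-0.24872)) = 1.10585 (working shown to 5 dp, full precision carried).
With S = 5 species, ln S = 1.60944, so J = 1.10585/1.60944 = 0.68710, i.e. 0.687 to 3 decimal places.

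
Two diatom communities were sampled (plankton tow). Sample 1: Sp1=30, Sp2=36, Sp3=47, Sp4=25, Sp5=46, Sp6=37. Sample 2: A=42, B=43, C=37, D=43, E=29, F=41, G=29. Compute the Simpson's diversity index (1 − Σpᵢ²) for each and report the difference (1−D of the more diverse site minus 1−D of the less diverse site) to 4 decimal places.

0.0281

Sample 1: N=221, proportions 0.135747, 0.162896, 0.21267, 0.113122, 0.208145, 0.167421, giving 1−D = 0.825659 (working shown to 6 dp, full precision carried).
Sample 2: N=264, proportions 0.159091, 0.162879, 0.140152, 0.162879, 0.109848, 0.155303, 0.109848, giving 1−D = 0.853736.
Difference = |0.825659 − 0.853736| = 0.028077, i.e. 0.0281 to 4 decimal places.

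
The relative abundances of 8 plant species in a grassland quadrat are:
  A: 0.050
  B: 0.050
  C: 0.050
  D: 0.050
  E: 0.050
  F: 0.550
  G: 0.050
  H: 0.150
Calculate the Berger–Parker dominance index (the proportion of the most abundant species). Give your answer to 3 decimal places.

The largest proportion is 0.55, i.e. d = 0.550 to 3 decimal places.

0.550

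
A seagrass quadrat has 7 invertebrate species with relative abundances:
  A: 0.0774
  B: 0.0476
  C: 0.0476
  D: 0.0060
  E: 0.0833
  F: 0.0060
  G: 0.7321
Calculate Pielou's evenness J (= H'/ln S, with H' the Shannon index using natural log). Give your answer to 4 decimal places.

0.5060

H' = −Σ pᵢ ln pᵢ = −((-0.198049) + (-0.144938) + (-0.144938) + (-0.030696) + (-0.207026) + (-0.030696) + (-0.228297)) = 0.984640 (working shown to 6 dp, full precision carried).
With S = 7 species, ln S = 1.945910, so J = 0.984640/1.945910 = 0.506005, i.e. 0.5060 to 4 decimal places.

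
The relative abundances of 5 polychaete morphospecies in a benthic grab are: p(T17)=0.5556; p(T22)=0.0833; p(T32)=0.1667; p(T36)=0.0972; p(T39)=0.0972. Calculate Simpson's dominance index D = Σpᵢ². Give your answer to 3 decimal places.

D = 0.5556² + 0.0833² + 0.1667² + 0.0972² + 0.0972² = 0.30869 + 0.00694 + 0.02779 + 0.00945 + 0.00945 = 0.36231 (working shown to 5 dp, full precision carried).
To 3 decimal places, D = 0.362.

0.362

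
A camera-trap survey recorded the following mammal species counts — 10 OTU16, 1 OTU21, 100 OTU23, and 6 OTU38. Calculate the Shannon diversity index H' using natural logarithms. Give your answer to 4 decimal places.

Total N = 10+1+100+6 = 117, so the proportions are 0.08547, 0.008547, 0.854701, 0.051282 (working shown to 6 dp, full precision carried).
Each pᵢ ln pᵢ term: 0.08547×(-2.459589)=-0.210221, 0.008547×(-4.762174)=-0.040702, 0.854701×(-0.157004)=-0.134191, 0.051282×(-2.970414)=-0.152329.
Sum = -0.537444, so H' = 0.5374.

0.5374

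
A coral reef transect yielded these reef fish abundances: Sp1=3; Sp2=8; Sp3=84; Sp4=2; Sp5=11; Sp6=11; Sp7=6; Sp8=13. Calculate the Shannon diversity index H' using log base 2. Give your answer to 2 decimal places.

1.98

Total N = 3+8+84+2+11+11+6+13 = 138, so the proportions are 0.0217, 0.058, 0.6087, 0.0145, 0.0797, 0.0797, 0.0435, 0.0942 (working shown to 4 dp, full precision carried).
Each pᵢ log₂ pᵢ term: 0.0217×(-5.5236)=-0.1201, 0.058×(-4.1085)=-0.2382, 0.6087×(-0.7162)=-0.4360, 0.0145×(-6.1085)=-0.0885, 0.0797×(-3.6491)=-0.2909, 0.0797×(-3.6491)=-0.2909, 0.0435×(-4.5236)=-0.1967, 0.0942×(-3.4081)=-0.3211.
Sum = -1.9822, so H' = 1.98.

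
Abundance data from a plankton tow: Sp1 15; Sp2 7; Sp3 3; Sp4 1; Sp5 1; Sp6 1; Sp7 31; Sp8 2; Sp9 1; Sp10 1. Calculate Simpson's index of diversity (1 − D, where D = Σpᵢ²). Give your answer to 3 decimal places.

Total N = 15+7+3+1+1+1+31+2+1+1 = 63, so the proportions are 0.2381, 0.11111, 0.04762, 0.01587, 0.01587, 0.01587, 0.49206, 0.03175, 0.01587, 0.01587 (working shown to 5 dp, full precision carried).
D = 0.2381² + 0.11111² + 0.04762² + 0.01587² + 0.01587² + 0.01587² + 0.49206² + 0.03175² + 0.01587² + 0.01587² = 0.05669 + 0.01235 + 0.00227 + 0.00025 + 0.00025 + 0.00025 + 0.24213 + 0.00101 + 0.00025 + 0.00025 = 0.31570.
So 1 − D = 0.68430, i.e. 0.684 to 3 decimal places.

0.684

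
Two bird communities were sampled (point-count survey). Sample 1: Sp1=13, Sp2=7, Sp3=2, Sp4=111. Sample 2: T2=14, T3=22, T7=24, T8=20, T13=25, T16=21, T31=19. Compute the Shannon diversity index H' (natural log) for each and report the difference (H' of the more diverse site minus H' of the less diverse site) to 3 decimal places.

1.336

Sample 1: N=133, proportions 0.09774, 0.05263, 0.01504, 0.83459, giving H' = 0.59629 (working shown to 5 dp, full precision carried).
Sample 2: N=145, proportions 0.09655, 0.15172, 0.16552, 0.13793, 0.17241, 0.14483, 0.13103, giving H' = 1.93198.
Difference = |0.59629 − 1.93198| = 1.33569, i.e. 1.336 to 3 decimal places.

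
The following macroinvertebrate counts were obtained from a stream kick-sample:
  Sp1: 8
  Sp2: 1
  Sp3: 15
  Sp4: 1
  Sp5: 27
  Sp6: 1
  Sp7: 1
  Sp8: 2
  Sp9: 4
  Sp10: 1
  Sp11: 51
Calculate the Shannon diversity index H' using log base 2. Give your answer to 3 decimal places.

Total N = 8+1+15+1+27+1+1+2+4+1+51 = 112, so the proportions are 0.07143, 0.00893, 0.13393, 0.00893, 0.24107, 0.00893, 0.00893, 0.01786, 0.03571, 0.00893, 0.45536 (working shown to 5 dp, full precision carried).
Each pᵢ log₂ pᵢ term: 0.07143×(-3.80735)=-0.27195, 0.00893×(-6.80735)=-0.06078, 0.13393×(-2.90046)=-0.38846, 0.00893×(-6.80735)=-0.06078, 0.24107×(-2.05247)=-0.49479, 0.00893×(-6.80735)=-0.06078, 0.00893×(-6.80735)=-0.06078, 0.01786×(-5.80735)=-0.10370, 0.03571×(-4.80735)=-0.17169, 0.00893×(-6.80735)=-0.06078, 0.45536×(-1.13493)=-0.51680.
Sum = -2.25129, so H' = 2.251.

2.251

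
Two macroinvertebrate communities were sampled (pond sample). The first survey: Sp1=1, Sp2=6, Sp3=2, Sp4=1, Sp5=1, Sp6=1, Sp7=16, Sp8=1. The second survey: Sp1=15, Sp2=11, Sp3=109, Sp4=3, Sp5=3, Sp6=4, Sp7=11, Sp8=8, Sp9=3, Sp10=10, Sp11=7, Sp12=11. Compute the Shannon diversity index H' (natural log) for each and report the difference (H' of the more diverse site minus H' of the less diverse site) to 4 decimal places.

The first survey: N=29, proportions 0.0344828, 0.2068966, 0.0689655, 0.0344828, 0.0344828, 0.0344828, 0.5517241, 0.0344828, giving H' = 1.4190796 (working shown to 7 dp, full precision carried).
The second survey: N=195, proportions 0.0769231, 0.0564103, 0.5589744, 0.0153846, 0.0153846, 0.0205128, 0.0564103, 0.0410256, 0.0153846, 0.0512821, 0.0358974, 0.0564103, giving H' = 1.6841603.
Difference = |1.4190796 − 1.6841603| = 0.2650807, i.e. 0.2651 to 4 decimal places.

0.2651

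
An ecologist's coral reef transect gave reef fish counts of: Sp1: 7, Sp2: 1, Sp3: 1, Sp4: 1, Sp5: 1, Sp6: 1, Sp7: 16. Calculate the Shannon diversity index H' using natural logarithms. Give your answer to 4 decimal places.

Total N = 7+1+1+1+1+1+16 = 28, so the proportions are 0.25, 0.035714, 0.035714, 0.035714, 0.035714, 0.035714, 0.571429 (working shown to 6 dp, full precision carried).
Each pᵢ ln pᵢ term: 0.25×(-1.386294)=-0.346574, 0.035714×(-3.332205)=-0.119007, 0.035714×(-3.332205)=-0.119007, 0.035714×(-3.332205)=-0.119007, 0.035714×(-3.332205)=-0.119007, 0.035714×(-3.332205)=-0.119007, 0.571429×(-0.559616)=-0.319780.
Sum = -1.261391, so H' = 1.2614.

1.2614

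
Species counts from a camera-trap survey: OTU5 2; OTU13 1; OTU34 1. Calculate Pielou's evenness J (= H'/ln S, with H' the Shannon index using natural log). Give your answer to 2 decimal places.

Total N = 2+1+1 = 4, so the proportions are 0.5, 0.25, 0.25 (working shown to 4 dp, full precision carried).
H' = −Σ pᵢ ln pᵢ = −((-0.3466) + (-0.3466) + (-0.3466)) = 1.0397.
With S = 3 species, ln S = 1.0986, so J = 1.0397/1.0986 = 0.9464, i.e. 0.95 to 2 decimal places.

0.95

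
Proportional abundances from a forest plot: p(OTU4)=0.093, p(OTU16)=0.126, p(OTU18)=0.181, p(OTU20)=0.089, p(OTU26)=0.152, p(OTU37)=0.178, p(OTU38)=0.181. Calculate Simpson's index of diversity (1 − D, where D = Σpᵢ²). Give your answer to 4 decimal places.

D = 0.093² + 0.126² + 0.181² + 0.089² + 0.152² + 0.178² + 0.181² = 0.008649 + 0.015876 + 0.032761 + 0.007921 + 0.023104 + 0.031684 + 0.032761 = 0.152756 (working shown to 6 dp, full precision carried).
So 1 − D = 0.847244, i.e. 0.8472 to 4 decimal places.

0.8472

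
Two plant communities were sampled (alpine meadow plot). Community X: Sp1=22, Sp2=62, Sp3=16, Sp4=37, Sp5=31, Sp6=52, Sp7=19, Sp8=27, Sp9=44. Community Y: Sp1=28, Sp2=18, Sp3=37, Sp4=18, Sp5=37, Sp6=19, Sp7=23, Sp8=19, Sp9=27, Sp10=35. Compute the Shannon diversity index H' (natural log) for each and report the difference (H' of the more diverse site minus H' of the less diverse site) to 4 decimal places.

0.1550

Community X: N=310, proportions 0.070968, 0.2, 0.051613, 0.119355, 0.1, 0.167742, 0.06129, 0.087097, 0.141935, giving H' = 2.106878 (working shown to 6 dp, full precision carried).
Community Y: N=261, proportions 0.10728, 0.068966, 0.141762, 0.068966, 0.141762, 0.072797, 0.088123, 0.072797, 0.103448, 0.1341, giving H' = 2.261866.
Difference = |2.106878 − 2.261866| = 0.154988, i.e. 0.1550 to 4 decimal places.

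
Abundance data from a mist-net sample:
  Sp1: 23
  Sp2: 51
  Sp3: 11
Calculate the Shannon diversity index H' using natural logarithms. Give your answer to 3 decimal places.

0.925

Total N = 23+51+11 = 85, so the proportions are 0.27059, 0.6, 0.12941 (working shown to 5 dp, full precision carried).
Each pᵢ ln pᵢ term: 0.27059×(-1.30716)=-0.35370, 0.6×(-0.51083)=-0.30650, 0.12941×(-2.04476)=-0.26462.
Sum = -0.92481, so H' = 0.925.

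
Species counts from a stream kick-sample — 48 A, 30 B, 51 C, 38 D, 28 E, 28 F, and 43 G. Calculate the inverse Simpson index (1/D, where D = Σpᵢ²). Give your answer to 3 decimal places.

Total N = 48+30+51+38+28+28+43 = 266, so the proportions are 0.1804511, 0.112782, 0.1917293, 0.1428571, 0.1052632, 0.1052632, 0.1616541 (working shown to 7 dp, full precision carried).
D = 0.1804511² + 0.112782² + 0.1917293² + 0.1428571² + 0.1052632² + 0.1052632² + 0.1616541² = 0.0325626 + 0.0127198 + 0.0367601 + 0.0204082 + 0.0110803 + 0.0110803 + 0.0261321 = 0.1507434.
So 1/D = 6.63379, i.e. 6.634 to 3 decimal places.

6.634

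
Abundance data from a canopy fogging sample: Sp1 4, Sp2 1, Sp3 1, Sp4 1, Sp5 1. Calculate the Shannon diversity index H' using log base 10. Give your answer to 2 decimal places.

Total N = 4+1+1+1+1 = 8, so the proportions are 0.5, 0.125, 0.125, 0.125, 0.125 (working shown to 4 dp, full precision carried).
Each pᵢ log₁₀ pᵢ term: 0.5×(-0.3010)=-0.1505, 0.125×(-0.9031)=-0.1129, 0.125×(-0.9031)=-0.1129, 0.125×(-0.9031)=-0.1129, 0.125×(-0.9031)=-0.1129.
Sum = -0.6021, so H' = 0.60.

0.60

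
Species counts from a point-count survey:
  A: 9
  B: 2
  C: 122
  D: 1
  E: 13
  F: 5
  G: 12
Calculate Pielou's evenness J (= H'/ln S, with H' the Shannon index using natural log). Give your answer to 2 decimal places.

Total N = 9+2+122+1+13+5+12 = 164, so the proportions are 0.0549, 0.0122, 0.7439, 0.0061, 0.0793, 0.0305, 0.0732 (working shown to 4 dp, full precision carried).
H' = −Σ pᵢ ln pᵢ = −((-0.1593) + (-0.0537) + (-0.2201) + (-0.0311) + (-0.2009) + (-0.1064) + (-0.1913)) = 0.9629.
With S = 7 species, ln S = 1.9459, so J = 0.9629/1.9459 = 0.4948, i.e. 0.49 to 2 decimal places.

0.49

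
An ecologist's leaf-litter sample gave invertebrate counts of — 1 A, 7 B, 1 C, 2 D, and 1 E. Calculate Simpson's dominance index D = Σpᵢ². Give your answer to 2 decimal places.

Total N = 1+7+1+2+1 = 12, so the proportions are 0.0833, 0.5833, 0.0833, 0.1667, 0.0833 (working shown to 4 dp, full precision carried).
D = 0.0833² + 0.5833² + 0.0833² + 0.1667² + 0.0833² = 0.0069 + 0.3403 + 0.0069 + 0.0278 + 0.0069 = 0.3889.
To 2 decimal places, D = 0.39.

0.39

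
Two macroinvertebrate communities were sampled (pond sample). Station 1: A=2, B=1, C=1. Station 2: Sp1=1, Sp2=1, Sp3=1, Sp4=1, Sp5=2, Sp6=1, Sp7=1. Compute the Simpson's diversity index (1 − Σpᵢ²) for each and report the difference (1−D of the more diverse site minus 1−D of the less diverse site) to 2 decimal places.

Station 1: N=4, proportions 0.5, 0.25, 0.25, giving 1−D = 0.6250 (working shown to 4 dp, full precision carried).
Station 2: N=8, proportions 0.125, 0.125, 0.125, 0.125, 0.25, 0.125, 0.125, giving 1−D = 0.8438.
Difference = |0.6250 − 0.8438| = 0.2188, i.e. 0.22 to 2 decimal places.

0.22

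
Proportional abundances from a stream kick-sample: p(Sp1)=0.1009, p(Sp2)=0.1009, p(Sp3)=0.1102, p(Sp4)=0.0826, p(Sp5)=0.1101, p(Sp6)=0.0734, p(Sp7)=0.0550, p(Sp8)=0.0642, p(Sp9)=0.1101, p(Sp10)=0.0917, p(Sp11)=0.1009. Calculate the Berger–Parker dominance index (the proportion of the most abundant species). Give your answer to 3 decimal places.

The largest proportion is 0.1102, i.e. d = 0.110 to 3 decimal places.

0.110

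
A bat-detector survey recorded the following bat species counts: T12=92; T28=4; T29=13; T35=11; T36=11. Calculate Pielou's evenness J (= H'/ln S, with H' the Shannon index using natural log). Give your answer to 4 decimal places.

Total N = 92+4+13+11+11 = 131, so the proportions are 0.7022901, 0.0305344, 0.0992366, 0.0839695, 0.0839695 (working shown to 7 dp, full precision carried).
H' = −Σ pᵢ ln pᵢ = −((-0.2481955) + (-0.1065314) + (-0.2292612) + (-0.2080177) + (-0.2080177)) = 1.0000236.
With S = 5 species, ln S = 1.6094379, so J = 1.0000236/1.6094379 = 0.6213496, i.e. 0.6213 to 4 decimal places.

0.6213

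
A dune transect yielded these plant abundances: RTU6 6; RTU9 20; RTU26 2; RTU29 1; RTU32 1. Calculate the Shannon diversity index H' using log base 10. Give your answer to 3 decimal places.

0.434

Total N = 6+20+2+1+1 = 30, so the proportions are 0.2, 0.66667, 0.06667, 0.03333, 0.03333 (working shown to 5 dp, full precision carried).
Each pᵢ log₁₀ pᵢ term: 0.2×(-0.69897)=-0.13979, 0.66667×(-0.17609)=-0.11739, 0.06667×(-1.17609)=-0.07841, 0.03333×(-1.47712)=-0.04924, 0.03333×(-1.47712)=-0.04924.
Sum = -0.43407, so H' = 0.434.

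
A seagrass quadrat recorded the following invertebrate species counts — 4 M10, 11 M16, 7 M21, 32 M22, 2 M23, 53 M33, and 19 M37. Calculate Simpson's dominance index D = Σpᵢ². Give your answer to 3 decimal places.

0.268

Total N = 4+11+7+32+2+53+19 = 128, so the proportions are 0.03125, 0.08594, 0.05469, 0.25, 0.01562, 0.41406, 0.14844 (working shown to 5 dp, full precision carried).
D = 0.03125² + 0.08594² + 0.05469² + 0.25² + 0.01562² + 0.41406² + 0.14844² = 0.00098 + 0.00739 + 0.00299 + 0.06250 + 0.00024 + 0.17145 + 0.02203 = 0.26758.
To 3 decimal places, D = 0.268.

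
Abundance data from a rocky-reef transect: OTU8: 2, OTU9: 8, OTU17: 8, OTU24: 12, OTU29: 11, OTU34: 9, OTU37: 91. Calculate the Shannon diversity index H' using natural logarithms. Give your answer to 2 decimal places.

1.25

Total N = 2+8+8+12+11+9+91 = 141, so the proportions are 0.0142, 0.0567, 0.0567, 0.0851, 0.078, 0.0638, 0.6454 (working shown to 4 dp, full precision carried).
Each pᵢ ln pᵢ term: 0.0142×(-4.2556)=-0.0604, 0.0567×(-2.8693)=-0.1628, 0.0567×(-2.8693)=-0.1628, 0.0851×(-2.4639)=-0.2097, 0.078×(-2.5509)=-0.1990, 0.0638×(-2.7515)=-0.1756, 0.6454×(-0.4379)=-0.2826.
Sum = -1.2529, so H' = 1.25.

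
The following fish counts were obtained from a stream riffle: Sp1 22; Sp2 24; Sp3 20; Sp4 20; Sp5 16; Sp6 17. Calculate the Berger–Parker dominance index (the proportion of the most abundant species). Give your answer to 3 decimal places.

0.202

Total N = 22+24+20+20+16+17 = 119, so the proportions are 0.18487, 0.20168, 0.16807, 0.16807, 0.13445, 0.14286 (working shown to 5 dp, full precision carried).
The largest proportion is 0.20168, i.e. d = 0.202 to 3 decimal places.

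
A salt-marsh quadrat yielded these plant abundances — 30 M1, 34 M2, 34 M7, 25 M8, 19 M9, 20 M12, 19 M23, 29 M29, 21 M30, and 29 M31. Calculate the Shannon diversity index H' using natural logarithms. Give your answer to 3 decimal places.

2.279

Total N = 30+34+34+25+19+20+19+29+21+29 = 260, so the proportions are 0.11538, 0.13077, 0.13077, 0.09615, 0.07308, 0.07692, 0.07308, 0.11154, 0.08077, 0.11154 (working shown to 5 dp, full precision carried).
Each pᵢ ln pᵢ term: 0.11538×(-2.15948)=-0.24917, 0.13077×(-2.03432)=-0.26603, 0.13077×(-2.03432)=-0.26603, 0.09615×(-2.34181)=-0.22517, 0.07308×(-2.61624)=-0.19119, 0.07692×(-2.56495)=-0.19730, 0.07308×(-2.61624)=-0.19119, 0.11154×(-2.19339)=-0.24465, 0.08077×(-2.51616)=-0.20323, 0.11154×(-2.19339)=-0.24465.
Sum = -2.27860, so H' = 2.279.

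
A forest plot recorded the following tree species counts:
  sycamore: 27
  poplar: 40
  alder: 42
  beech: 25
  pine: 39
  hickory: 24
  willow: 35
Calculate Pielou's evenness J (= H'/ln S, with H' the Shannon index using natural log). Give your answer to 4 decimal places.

0.9881

Total N = 27+40+42+25+39+24+35 = 232, so the proportions are 0.116379, 0.172414, 0.181034, 0.107759, 0.168103, 0.103448, 0.150862 (working shown to 6 dp, full precision carried).
H' = −Σ pᵢ ln pᵢ = −((-0.250320) + (-0.303079) + (-0.309400) + (-0.240071) + (-0.299758) + (-0.234691) + (-0.285339)) = 1.922659.
With S = 7 species, ln S = 1.945910, so J = 1.922659/1.945910 = 0.988051, i.e. 0.9881 to 4 decimal places.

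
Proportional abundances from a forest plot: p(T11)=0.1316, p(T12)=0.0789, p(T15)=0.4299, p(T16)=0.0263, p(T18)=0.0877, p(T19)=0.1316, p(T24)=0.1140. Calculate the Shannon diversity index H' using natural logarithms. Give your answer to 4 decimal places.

1.6538

Each pᵢ ln pᵢ term (working shown to 7 dp, full precision carried): 0.1316×(-2.0279883)=-0.2668833, 0.0789×(-2.5395741)=-0.2003724, 0.4299×(-0.8442027)=-0.3629227, 0.0263×(-3.6381863)=-0.0956843, 0.0877×(-2.4338334)=-0.2134472, 0.1316×(-2.0279883)=-0.2668833, 0.114×(-2.1715568)=-0.2475575.
Sum = -1.6537506, so H' = 1.6538.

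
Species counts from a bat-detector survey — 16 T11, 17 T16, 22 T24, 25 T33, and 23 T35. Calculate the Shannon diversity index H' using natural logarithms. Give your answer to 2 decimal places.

Total N = 16+17+22+25+23 = 103, so the proportions are 0.1553, 0.165, 0.2136, 0.2427, 0.2233 (working shown to 4 dp, full precision carried).
Each pᵢ ln pᵢ term: 0.1553×(-1.8621)=-0.2893, 0.165×(-1.8015)=-0.2973, 0.2136×(-1.5437)=-0.3297, 0.2427×(-1.4159)=-0.3437, 0.2233×(-1.4992)=-0.3348.
Sum = -1.5948, so H' = 1.59.

1.59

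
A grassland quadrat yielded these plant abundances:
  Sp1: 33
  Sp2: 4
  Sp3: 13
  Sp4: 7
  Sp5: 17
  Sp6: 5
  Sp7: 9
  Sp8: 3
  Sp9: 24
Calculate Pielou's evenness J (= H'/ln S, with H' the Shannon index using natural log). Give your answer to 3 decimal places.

0.879

Total N = 33+4+13+7+17+5+9+3+24 = 115, so the proportions are 0.28696, 0.03478, 0.11304, 0.06087, 0.14783, 0.04348, 0.07826, 0.02609, 0.2087 (working shown to 5 dp, full precision carried).
H' = −Σ pᵢ ln pᵢ = −((-0.35824) + (-0.11682) + (-0.24643) + (-0.17038) + (-0.28260) + (-0.13633) + (-0.19939) + (-0.09512) + (-0.32700)) = 1.93231.
With S = 9 species, ln S = 2.19722, so J = 1.93231/2.19722 = 0.87943, i.e. 0.879 to 3 decimal places.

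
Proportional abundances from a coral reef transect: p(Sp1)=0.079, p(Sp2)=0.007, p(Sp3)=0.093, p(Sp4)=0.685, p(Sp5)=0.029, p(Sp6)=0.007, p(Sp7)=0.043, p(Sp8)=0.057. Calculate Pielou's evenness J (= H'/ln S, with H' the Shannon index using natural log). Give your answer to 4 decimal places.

H' = −Σ pᵢ ln pᵢ = −((-0.200526) + (-0.034733) + (-0.220889) + (-0.259160) + (-0.102673) + (-0.034733) + (-0.135302) + (-0.163288)) = 1.151305 (working shown to 6 dp, full precision carried).
With S = 8 species, ln S = 2.079442, so J = 1.151305/2.079442 = 0.553661, i.e. 0.5537 to 4 decimal places.

0.5537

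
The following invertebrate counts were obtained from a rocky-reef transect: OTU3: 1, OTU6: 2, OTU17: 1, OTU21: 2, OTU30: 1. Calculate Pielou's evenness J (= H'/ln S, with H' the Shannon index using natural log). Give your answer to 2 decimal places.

0.96

Total N = 1+2+1+2+1 = 7, so the proportions are 0.1429, 0.2857, 0.1429, 0.2857, 0.1429 (working shown to 4 dp, full precision carried).
H' = −Σ pᵢ ln pᵢ = −((-0.2780) + (-0.3579) + (-0.2780) + (-0.3579) + (-0.2780)) = 1.5498.
With S = 5 species, ln S = 1.6094, so J = 1.5498/1.6094 = 0.9630, i.e. 0.96 to 2 decimal places.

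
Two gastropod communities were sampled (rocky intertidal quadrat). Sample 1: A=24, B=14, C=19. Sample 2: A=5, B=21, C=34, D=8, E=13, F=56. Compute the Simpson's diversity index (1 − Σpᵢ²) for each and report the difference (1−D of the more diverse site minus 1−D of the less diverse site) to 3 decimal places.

Sample 1: N=57, proportions 0.4210526, 0.245614, 0.3333333, giving 1−D = 0.6512773 (working shown to 7 dp, full precision carried).
Sample 2: N=137, proportions 0.0364964, 0.1532847, 0.2481752, 0.0583942, 0.0948905, 0.4087591, giving 1−D = 0.7340828.
Difference = |0.6512773 − 0.7340828| = 0.0828055, i.e. 0.083 to 3 decimal places.

0.083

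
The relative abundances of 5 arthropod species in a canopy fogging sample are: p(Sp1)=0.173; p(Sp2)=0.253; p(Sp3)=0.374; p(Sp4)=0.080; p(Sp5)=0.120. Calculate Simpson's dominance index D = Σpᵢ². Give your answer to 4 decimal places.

0.2546

D = 0.173² + 0.253² + 0.374² + 0.08² + 0.12² = 0.029929 + 0.064009 + 0.139876 + 0.006400 + 0.014400 = 0.254614 (working shown to 6 dp, full precision carried).
To 4 decimal places, D = 0.2546.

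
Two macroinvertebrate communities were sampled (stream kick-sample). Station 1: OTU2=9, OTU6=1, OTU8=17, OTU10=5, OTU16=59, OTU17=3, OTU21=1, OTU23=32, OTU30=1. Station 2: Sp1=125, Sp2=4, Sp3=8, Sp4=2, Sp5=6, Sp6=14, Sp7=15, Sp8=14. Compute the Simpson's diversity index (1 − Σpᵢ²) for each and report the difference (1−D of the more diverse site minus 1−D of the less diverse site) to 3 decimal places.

0.163

Station 1: N=128, proportions 0.070312, 0.007812, 0.132812, 0.039062, 0.460938, 0.023438, 0.007812, 0.25, 0.007812, giving 1−D = 0.700195 (working shown to 6 dp, full precision carried).
Station 2: N=188, proportions 0.664894, 0.021277, 0.042553, 0.010638, 0.031915, 0.074468, 0.079787, 0.074468, giving 1−D = 0.537064.
Difference = |0.700195 − 0.537064| = 0.163131, i.e. 0.163 to 3 decimal places.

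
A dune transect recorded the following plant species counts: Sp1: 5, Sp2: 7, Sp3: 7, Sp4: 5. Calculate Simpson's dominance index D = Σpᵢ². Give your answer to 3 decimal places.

0.257

Total N = 5+7+7+5 = 24, so the proportions are 0.20833, 0.29167, 0.29167, 0.20833 (working shown to 5 dp, full precision carried).
D = 0.20833² + 0.29167² + 0.29167² + 0.20833² = 0.04340 + 0.08507 + 0.08507 + 0.04340 = 0.25694.
To 3 decimal places, D = 0.257.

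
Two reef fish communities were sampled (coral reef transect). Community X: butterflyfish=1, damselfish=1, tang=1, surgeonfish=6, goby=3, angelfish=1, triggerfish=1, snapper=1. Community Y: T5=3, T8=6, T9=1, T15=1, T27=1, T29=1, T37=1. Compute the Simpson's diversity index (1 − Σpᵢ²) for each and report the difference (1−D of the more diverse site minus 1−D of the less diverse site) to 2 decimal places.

Community X: N=15, proportions 0.0667, 0.0667, 0.0667, 0.4, 0.2, 0.0667, 0.0667, 0.0667, giving 1−D = 0.7733 (working shown to 4 dp, full precision carried).
Community Y: N=14, proportions 0.2143, 0.4286, 0.0714, 0.0714, 0.0714, 0.0714, 0.0714, giving 1−D = 0.7449.
Difference = |0.7733 − 0.7449| = 0.0284, i.e. 0.03 to 2 decimal places.

0.03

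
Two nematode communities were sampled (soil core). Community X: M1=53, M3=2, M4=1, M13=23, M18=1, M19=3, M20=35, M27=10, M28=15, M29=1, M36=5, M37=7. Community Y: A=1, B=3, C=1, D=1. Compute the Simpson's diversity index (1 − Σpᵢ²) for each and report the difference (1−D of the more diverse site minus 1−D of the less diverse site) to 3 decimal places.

0.129

Community X: N=156, proportions 0.33974, 0.01282, 0.00641, 0.14744, 0.00641, 0.01923, 0.22436, 0.0641, 0.09615, 0.00641, 0.03205, 0.04487, giving 1−D = 0.79545 (working shown to 5 dp, full precision carried).
Community Y: N=6, proportions 0.16667, 0.5, 0.16667, 0.16667, giving 1−D = 0.66667.
Difference = |0.79545 − 0.66667| = 0.12878, i.e. 0.129 to 3 decimal places.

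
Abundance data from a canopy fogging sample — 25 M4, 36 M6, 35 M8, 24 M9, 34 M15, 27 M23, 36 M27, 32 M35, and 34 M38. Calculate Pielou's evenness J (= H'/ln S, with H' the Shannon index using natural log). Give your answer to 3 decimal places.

Total N = 25+36+35+24+34+27+36+32+34 = 283, so the proportions are 0.08834, 0.12721, 0.12367, 0.08481, 0.12014, 0.09541, 0.12721, 0.11307, 0.12014 (working shown to 5 dp, full precision carried).
H' = −Σ pᵢ ln pᵢ = −((-0.21436) + (-0.26229) + (-0.25849) + (-0.20925) + (-0.25459) + (-0.22417) + (-0.26229) + (-0.24647) + (-0.25459)) = 2.18651.
With S = 9 species, ln S = 2.19722, so J = 2.18651/2.19722 = 0.99512, i.e. 0.995 to 3 decimal places.

0.995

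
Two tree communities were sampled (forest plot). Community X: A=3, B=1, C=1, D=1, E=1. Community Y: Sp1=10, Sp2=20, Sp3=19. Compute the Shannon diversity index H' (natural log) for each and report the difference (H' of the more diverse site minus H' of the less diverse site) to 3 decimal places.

0.418

Community X: N=7, proportions 0.42857, 0.14286, 0.14286, 0.14286, 0.14286, giving H' = 1.47508 (working shown to 5 dp, full precision carried).
Community Y: N=49, proportions 0.20408, 0.40816, 0.38776, giving H' = 1.05744.
Difference = |1.47508 − 1.05744| = 0.41764, i.e. 0.418 to 3 decimal places.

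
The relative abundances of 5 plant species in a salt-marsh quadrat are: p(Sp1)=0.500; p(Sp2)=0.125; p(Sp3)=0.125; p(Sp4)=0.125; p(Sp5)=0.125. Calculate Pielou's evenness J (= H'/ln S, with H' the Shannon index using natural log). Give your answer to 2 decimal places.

H' = −Σ pᵢ ln pᵢ = −((-0.3466) + (-0.2599) + (-0.2599) + (-0.2599) + (-0.2599)) = 1.3863 (working shown to 4 dp, full precision carried).
With S = 5 species, ln S = 1.6094, so J = 1.3863/1.6094 = 0.8614, i.e. 0.86 to 2 decimal places.

0.86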